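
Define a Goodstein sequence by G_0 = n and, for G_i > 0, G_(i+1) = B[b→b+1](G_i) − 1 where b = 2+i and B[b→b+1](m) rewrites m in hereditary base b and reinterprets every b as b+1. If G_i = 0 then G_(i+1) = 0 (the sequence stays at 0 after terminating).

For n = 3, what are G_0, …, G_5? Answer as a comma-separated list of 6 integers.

[0] 3 ≡ 2 + 1 (base 2). Lift 3: 4. −1: 3.
[1] 3 ≡ 3 (base 3). Lift 4: 4. −1: 3.
[2] 3 ≡ 3 (base 4). Lift 5: 3. −1: 2.
[3] 2 ≡ 2 (base 5). Lift 6: 2. −1: 1.
[4] 1 ≡ 1 (base 6). Lift 7: 1. −1: 0.

3, 3, 3, 2, 1, 0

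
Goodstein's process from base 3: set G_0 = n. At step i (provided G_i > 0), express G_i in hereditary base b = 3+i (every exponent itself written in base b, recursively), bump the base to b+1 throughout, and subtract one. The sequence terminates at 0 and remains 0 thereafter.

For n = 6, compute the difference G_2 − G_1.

step 0: 6 = 2·3; sub 4 for 3: 2·4; = 8; G_1 = 8−1 = 7
step 1: 7 = 4 + 3; sub 5 for 4: 5 + 3; = 8; G_2 = 8−1 = 7

0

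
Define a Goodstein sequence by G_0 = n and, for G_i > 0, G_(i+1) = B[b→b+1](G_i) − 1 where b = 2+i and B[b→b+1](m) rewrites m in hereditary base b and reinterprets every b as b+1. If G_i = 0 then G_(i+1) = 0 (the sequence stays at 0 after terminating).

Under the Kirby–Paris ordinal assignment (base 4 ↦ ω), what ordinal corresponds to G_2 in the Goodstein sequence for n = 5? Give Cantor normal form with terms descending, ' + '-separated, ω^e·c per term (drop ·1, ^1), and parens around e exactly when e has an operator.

ω^3·3 + ω^2·3 + ω·3 + 3

base 2: 5 = 2^2 + 1; at 3: 3^3 + 1 = 28; next = 27
base 3: 27 = 3^3; at 4: 4^4 = 256; next = 255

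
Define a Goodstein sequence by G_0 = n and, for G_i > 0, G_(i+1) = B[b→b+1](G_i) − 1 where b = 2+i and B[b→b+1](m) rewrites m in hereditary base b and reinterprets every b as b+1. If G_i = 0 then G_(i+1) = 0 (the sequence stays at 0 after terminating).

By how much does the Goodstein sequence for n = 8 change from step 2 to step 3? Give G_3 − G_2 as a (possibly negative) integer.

5757

8 —HB2→ 2^(2 + 1) —bump→ 3^(3 + 1) = 81 —(−1)→ 80
80 —HB3→ 2·3^3 + 2·3^2 + 2·3 + 2 —bump→ 2·4^4 + 2·4^2 + 2·4 + 2 = 554 —(−1)→ 553
553 —HB4→ 2·4^4 + 2·4^2 + 2·4 + 1 —bump→ 2·5^5 + 2·5^2 + 2·5 + 1 = 6311 —(−1)→ 6310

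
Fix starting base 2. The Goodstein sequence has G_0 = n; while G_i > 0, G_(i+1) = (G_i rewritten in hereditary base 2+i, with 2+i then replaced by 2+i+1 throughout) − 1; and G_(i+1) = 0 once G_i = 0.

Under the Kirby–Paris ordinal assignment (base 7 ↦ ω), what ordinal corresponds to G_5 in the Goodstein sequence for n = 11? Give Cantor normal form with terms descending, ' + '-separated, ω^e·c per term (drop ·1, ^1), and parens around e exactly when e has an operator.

ω^(ω + 1)

step 0: 11 = 2^(2 + 1) + 2 + 1; sub 3 for 2: 3^(3 + 1) + 3 + 1; = 85; G_1 = 85−1 = 84
step 1: 84 = 3^(3 + 1) + 3; sub 4 for 3: 4^(4 + 1) + 4; = 1028; G_2 = 1028−1 = 1027
step 2: 1027 = 4^(4 + 1) + 3; sub 5 for 4: 5^(5 + 1) + 3; = 15628; G_3 = 15628−1 = 15627
step 3: 15627 = 5^(5 + 1) + 2; sub 6 for 5: 6^(6 + 1) + 2; = 279938; G_4 = 279938−1 = 279937
step 4: 279937 = 6^(6 + 1) + 1; sub 7 for 6: 7^(7 + 1) + 1; = 5764802; G_5 = 5764802−1 = 5764801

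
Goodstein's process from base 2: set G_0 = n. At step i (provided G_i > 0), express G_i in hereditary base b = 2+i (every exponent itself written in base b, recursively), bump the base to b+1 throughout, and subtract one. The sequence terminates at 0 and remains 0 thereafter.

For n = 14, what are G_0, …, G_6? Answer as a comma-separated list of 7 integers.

14, 110, 1281, 18750, 326591, 5862840, 134404971

[0] 14 ≡ 2^(2 + 1) + 2^2 + 2 (base 2). Lift 3: 111. −1: 110.
[1] 110 ≡ 3^(3 + 1) + 3^3 + 2 (base 3). Lift 4: 1282. −1: 1281.
[2] 1281 ≡ 4^(4 + 1) + 4^4 + 1 (base 4). Lift 5: 18751. −1: 18750.
[3] 18750 ≡ 5^(5 + 1) + 5^5 (base 5). Lift 6: 326592. −1: 326591.
[4] 326591 ≡ 6^(6 + 1) + 5·6^5 + 5·6^4 + 5·6^3 + 5·6^2 + 5·6 + 5 (base 6). Lift 7: 5862841. −1: 5862840.
[5] 5862840 ≡ 7^(7 + 1) + 5·7^5 + 5·7^4 + 5·7^3 + 5·7^2 + 5·7 + 4 (base 7). Lift 8: 134404972. −1: 134404971.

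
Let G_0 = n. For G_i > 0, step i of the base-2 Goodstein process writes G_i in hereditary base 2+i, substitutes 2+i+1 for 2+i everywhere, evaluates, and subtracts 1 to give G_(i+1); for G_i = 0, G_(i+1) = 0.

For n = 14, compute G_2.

1281

step 0: 14 = 2^(2 + 1) + 2^2 + 2; sub 3 for 2: 3^(3 + 1) + 3^3 + 3; = 111; G_1 = 111−1 = 110
step 1: 110 = 3^(3 + 1) + 3^3 + 2; sub 4 for 3: 4^(4 + 1) + 4^4 + 2; = 1282; G_2 = 1282−1 = 1281
step 2: 1281 = 4^(4 + 1) + 4^4 + 1; sub 5 for 4: 5^(5 + 1) + 5^5 + 1; = 18751; G_3 = 18751−1 = 18750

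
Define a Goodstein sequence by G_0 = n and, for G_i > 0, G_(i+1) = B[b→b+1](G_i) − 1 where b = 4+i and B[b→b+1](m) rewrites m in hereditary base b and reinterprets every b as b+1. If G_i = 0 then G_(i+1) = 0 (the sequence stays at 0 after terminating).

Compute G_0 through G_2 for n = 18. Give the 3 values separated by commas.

18 —HB4→ 4^2 + 2 —bump→ 5^2 + 2 = 27 —(−1)→ 26
26 —HB5→ 5^2 + 1 —bump→ 6^2 + 1 = 37 —(−1)→ 36

18, 26, 36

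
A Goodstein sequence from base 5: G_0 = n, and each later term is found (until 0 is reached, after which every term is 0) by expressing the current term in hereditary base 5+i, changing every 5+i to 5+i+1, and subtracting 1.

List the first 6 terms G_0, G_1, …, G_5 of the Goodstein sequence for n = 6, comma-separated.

6, 6, 6, 5, 4, 3

i=0: 6 = 5 + 1 (b=5); 5→6: 6 + 1 = 7; 7−1 = 6
i=1: 6 = 6 (b=6); 6→7: 7 = 7; 7−1 = 6
i=2: 6 = 6 (b=7); 7→8: 6 = 6; 6−1 = 5
i=3: 5 = 5 (b=8); 8→9: 5 = 5; 5−1 = 4
i=4: 4 = 4 (b=9); 9→10: 4 = 4; 4−1 = 3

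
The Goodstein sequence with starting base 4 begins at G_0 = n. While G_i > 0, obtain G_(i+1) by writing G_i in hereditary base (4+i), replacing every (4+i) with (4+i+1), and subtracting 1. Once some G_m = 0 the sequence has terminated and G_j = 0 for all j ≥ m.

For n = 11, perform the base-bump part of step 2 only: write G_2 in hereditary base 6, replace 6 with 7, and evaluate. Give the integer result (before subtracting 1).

15

G_0 = 11. HB_4(11) = 2·4 + 3. Bump = 13. G_1 = 12.
G_1 = 12. HB_5(12) = 2·5 + 2. Bump = 14. G_2 = 13.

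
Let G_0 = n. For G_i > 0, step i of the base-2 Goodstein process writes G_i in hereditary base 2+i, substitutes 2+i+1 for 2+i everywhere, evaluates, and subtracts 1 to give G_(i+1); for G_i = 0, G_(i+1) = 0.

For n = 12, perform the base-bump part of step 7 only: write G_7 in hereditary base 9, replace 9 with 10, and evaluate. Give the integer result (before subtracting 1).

100000000212

G_0 = 12. HB_2(12) = 2^(2 + 1) + 2^2. Bump = 108. G_1 = 107.
G_1 = 107. HB_3(107) = 3^(3 + 1) + 2·3^2 + 2·3 + 2. Bump = 1066. G_2 = 1065.
G_2 = 1065. HB_4(1065) = 4^(4 + 1) + 2·4^2 + 2·4 + 1. Bump = 15686. G_3 = 15685.
G_3 = 15685. HB_5(15685) = 5^(5 + 1) + 2·5^2 + 2·5. Bump = 280020. G_4 = 280019.
G_4 = 280019. HB_6(280019) = 6^(6 + 1) + 2·6^2 + 6 + 5. Bump = 5764911. G_5 = 5764910.
G_5 = 5764910. HB_7(5764910) = 7^(7 + 1) + 2·7^2 + 7 + 4. Bump = 134217868. G_6 = 134217867.
G_6 = 134217867. HB_8(134217867) = 8^(8 + 1) + 2·8^2 + 8 + 3. Bump = 3486784575. G_7 = 3486784574.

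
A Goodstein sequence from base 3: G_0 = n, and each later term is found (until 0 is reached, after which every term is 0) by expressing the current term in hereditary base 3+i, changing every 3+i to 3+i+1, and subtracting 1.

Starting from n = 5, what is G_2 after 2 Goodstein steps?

i=0: 5 = 3 + 2 (b=3); 3→4: 4 + 2 = 6; 6−1 = 5
i=1: 5 = 4 + 1 (b=4); 4→5: 5 + 1 = 6; 6−1 = 5
i=2: 5 = 5 (b=5); 5→6: 6 = 6; 6−1 = 5

5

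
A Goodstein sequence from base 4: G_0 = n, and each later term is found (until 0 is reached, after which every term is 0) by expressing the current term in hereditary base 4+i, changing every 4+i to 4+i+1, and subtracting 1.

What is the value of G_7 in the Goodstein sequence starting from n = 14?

24

step 0: 14 = 3·4 + 2; sub 5 for 4: 3·5 + 2; = 17; G_1 = 17−1 = 16
step 1: 16 = 3·5 + 1; sub 6 for 5: 3·6 + 1; = 19; G_2 = 19−1 = 18
step 2: 18 = 3·6; sub 7 for 6: 3·7; = 21; G_3 = 21−1 = 20
step 3: 20 = 2·7 + 6; sub 8 for 7: 2·8 + 6; = 22; G_4 = 22−1 = 21
step 4: 21 = 2·8 + 5; sub 9 for 8: 2·9 + 5; = 23; G_5 = 23−1 = 22
step 5: 22 = 2·9 + 4; sub 10 for 9: 2·10 + 4; = 24; G_6 = 24−1 = 23
step 6: 23 = 2·10 + 3; sub 11 for 10: 2·11 + 3; = 25; G_7 = 25−1 = 24
step 7: 24 = 2·11 + 2; sub 12 for 11: 2·12 + 2; = 26; G_8 = 26−1 = 25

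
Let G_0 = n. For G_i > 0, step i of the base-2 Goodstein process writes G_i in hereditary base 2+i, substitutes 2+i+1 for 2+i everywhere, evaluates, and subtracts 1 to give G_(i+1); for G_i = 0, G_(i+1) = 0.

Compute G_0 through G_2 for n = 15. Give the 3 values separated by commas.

15, 111, 1283

(0) 15|_2 = 2^(2 + 1) + 2^2 + 2 + 1 ↦ 3^(3 + 1) + 3^3 + 3 + 1|_3 = 112 ⇒ 111
(1) 111|_3 = 3^(3 + 1) + 3^3 + 3 ↦ 4^(4 + 1) + 4^4 + 4|_4 = 1284 ⇒ 1283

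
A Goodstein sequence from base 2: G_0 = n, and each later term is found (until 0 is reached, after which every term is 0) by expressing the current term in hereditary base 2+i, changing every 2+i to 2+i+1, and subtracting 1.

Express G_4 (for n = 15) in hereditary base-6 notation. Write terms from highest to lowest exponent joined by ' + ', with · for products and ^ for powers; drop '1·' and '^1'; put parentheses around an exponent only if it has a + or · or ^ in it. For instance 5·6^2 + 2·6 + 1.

G_0 = 15. HB_2(15) = 2^(2 + 1) + 2^2 + 2 + 1. Bump = 112. G_1 = 111.
G_1 = 111. HB_3(111) = 3^(3 + 1) + 3^3 + 3. Bump = 1284. G_2 = 1283.
G_2 = 1283. HB_4(1283) = 4^(4 + 1) + 4^4 + 3. Bump = 18753. G_3 = 18752.
G_3 = 18752. HB_5(18752) = 5^(5 + 1) + 5^5 + 2. Bump = 326594. G_4 = 326593.

6^(6 + 1) + 6^6 + 1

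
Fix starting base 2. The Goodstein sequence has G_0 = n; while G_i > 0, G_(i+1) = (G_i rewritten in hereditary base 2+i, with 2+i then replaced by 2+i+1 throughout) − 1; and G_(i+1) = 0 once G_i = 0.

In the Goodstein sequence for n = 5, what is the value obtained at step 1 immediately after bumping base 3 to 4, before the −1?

i=0: 5 = 2^2 + 1 (b=2); 2→3: 3^3 + 1 = 28; 28−1 = 27
i=1: 27 = 3^3 (b=3); 3→4: 4^4 = 256; 256−1 = 255

256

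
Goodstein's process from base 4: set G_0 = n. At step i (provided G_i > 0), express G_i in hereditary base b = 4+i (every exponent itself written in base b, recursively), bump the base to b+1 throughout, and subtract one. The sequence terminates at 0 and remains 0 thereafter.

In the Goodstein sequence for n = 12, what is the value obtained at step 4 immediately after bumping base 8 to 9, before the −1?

19

i=0: 12 = 3·4 (b=4); 4→5: 3·5 = 15; 15−1 = 14
i=1: 14 = 2·5 + 4 (b=5); 5→6: 2·6 + 4 = 16; 16−1 = 15
i=2: 15 = 2·6 + 3 (b=6); 6→7: 2·7 + 3 = 17; 17−1 = 16
i=3: 16 = 2·7 + 2 (b=7); 7→8: 2·8 + 2 = 18; 18−1 = 17
i=4: 17 = 2·8 + 1 (b=8); 8→9: 2·9 + 1 = 19; 19−1 = 18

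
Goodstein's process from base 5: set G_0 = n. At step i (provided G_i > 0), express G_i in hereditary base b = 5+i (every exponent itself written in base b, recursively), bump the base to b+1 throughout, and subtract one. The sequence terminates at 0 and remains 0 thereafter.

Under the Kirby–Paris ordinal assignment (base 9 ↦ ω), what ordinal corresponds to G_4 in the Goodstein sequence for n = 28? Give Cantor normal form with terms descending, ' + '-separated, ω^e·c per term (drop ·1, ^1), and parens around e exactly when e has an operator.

ω·8 + 8

base 5: 28 = 5^2 + 3; at 6: 6^2 + 3 = 39; next = 38
base 6: 38 = 6^2 + 2; at 7: 7^2 + 2 = 51; next = 50
base 7: 50 = 7^2 + 1; at 8: 8^2 + 1 = 65; next = 64
base 8: 64 = 8^2; at 9: 9^2 = 81; next = 80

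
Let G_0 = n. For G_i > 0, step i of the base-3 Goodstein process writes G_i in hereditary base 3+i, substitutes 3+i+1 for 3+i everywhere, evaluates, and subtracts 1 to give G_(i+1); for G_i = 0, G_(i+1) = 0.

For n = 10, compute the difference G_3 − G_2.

3

(0) 10|_3 = 3^2 + 1 ↦ 4^2 + 1|_4 = 17 ⇒ 16
(1) 16|_4 = 4^2 ↦ 5^2|_5 = 25 ⇒ 24
(2) 24|_5 = 4·5 + 4 ↦ 4·6 + 4|_6 = 28 ⇒ 27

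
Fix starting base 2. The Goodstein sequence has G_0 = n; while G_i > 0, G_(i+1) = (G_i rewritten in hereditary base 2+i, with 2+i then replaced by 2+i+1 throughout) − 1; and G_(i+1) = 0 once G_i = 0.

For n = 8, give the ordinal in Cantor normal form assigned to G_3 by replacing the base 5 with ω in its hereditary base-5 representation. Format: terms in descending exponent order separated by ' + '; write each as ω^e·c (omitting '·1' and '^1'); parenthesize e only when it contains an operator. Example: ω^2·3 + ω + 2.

(0) 8|_2 = 2^(2 + 1) ↦ 3^(3 + 1)|_3 = 81 ⇒ 80
(1) 80|_3 = 2·3^3 + 2·3^2 + 2·3 + 2 ↦ 2·4^4 + 2·4^2 + 2·4 + 2|_4 = 554 ⇒ 553
(2) 553|_4 = 2·4^4 + 2·4^2 + 2·4 + 1 ↦ 2·5^5 + 2·5^2 + 2·5 + 1|_5 = 6311 ⇒ 6310
(3) 6310|_5 = 2·5^5 + 2·5^2 + 2·5 ↦ 2·6^6 + 2·6^2 + 2·6|_6 = 93396 ⇒ 93395

ω^ω·2 + ω^2·2 + ω·2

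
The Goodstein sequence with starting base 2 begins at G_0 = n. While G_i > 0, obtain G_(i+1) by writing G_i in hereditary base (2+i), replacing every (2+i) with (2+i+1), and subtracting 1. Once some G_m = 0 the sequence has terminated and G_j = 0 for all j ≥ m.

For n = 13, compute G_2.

1279

G_0=13  [base 2] 2^(2 + 1) + 2^2 + 1  →[2↦3]→  3^(3 + 1) + 3^3 + 1 = 109  −1 ⇒ G_1=108
G_1=108  [base 3] 3^(3 + 1) + 3^3  →[3↦4]→  4^(4 + 1) + 4^4 = 1280  −1 ⇒ G_2=1279
G_2=1279  [base 4] 4^(4 + 1) + 3·4^3 + 3·4^2 + 3·4 + 3  →[4↦5]→  5^(5 + 1) + 3·5^3 + 3·5^2 + 3·5 + 3 = 16093  −1 ⇒ G_3=16092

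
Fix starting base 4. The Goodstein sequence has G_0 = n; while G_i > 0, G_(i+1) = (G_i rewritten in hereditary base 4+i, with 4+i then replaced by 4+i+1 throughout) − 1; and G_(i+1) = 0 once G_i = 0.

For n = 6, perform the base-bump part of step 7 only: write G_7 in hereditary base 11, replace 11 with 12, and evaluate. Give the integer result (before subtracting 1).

[0] 6 ≡ 4 + 2 (base 4). Lift 5: 7. −1: 6.
[1] 6 ≡ 5 + 1 (base 5). Lift 6: 7. −1: 6.
[2] 6 ≡ 6 (base 6). Lift 7: 7. −1: 6.
[3] 6 ≡ 6 (base 7). Lift 8: 6. −1: 5.
[4] 5 ≡ 5 (base 8). Lift 9: 5. −1: 4.
[5] 4 ≡ 4 (base 9). Lift 10: 4. −1: 3.
[6] 3 ≡ 3 (base 10). Lift 11: 3. −1: 2.

2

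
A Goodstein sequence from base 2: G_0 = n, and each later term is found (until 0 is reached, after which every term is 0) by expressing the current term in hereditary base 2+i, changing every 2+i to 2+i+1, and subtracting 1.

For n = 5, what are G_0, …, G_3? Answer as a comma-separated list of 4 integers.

5, 27, 255, 467

base 2: 5 = 2^2 + 1; at 3: 3^3 + 1 = 28; next = 27
base 3: 27 = 3^3; at 4: 4^4 = 256; next = 255
base 4: 255 = 3·4^3 + 3·4^2 + 3·4 + 3; at 5: 3·5^3 + 3·5^2 + 3·5 + 3 = 468; next = 467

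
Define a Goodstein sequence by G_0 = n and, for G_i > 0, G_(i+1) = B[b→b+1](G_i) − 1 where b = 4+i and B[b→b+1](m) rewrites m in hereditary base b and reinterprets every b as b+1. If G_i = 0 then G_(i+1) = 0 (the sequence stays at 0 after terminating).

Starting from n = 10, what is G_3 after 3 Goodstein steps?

13

i=0: 10 = 2·4 + 2 (b=4); 4→5: 2·5 + 2 = 12; 12−1 = 11
i=1: 11 = 2·5 + 1 (b=5); 5→6: 2·6 + 1 = 13; 13−1 = 12
i=2: 12 = 2·6 (b=6); 6→7: 2·7 = 14; 14−1 = 13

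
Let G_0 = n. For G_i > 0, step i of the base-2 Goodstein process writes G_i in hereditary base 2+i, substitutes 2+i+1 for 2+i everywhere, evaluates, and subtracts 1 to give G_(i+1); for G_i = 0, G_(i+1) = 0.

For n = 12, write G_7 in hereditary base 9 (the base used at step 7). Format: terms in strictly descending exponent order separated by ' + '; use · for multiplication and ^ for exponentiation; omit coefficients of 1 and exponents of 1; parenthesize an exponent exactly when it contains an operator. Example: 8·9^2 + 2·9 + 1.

9^(9 + 1) + 2·9^2 + 9 + 2

(0) 12|_2 = 2^(2 + 1) + 2^2 ↦ 3^(3 + 1) + 3^3|_3 = 108 ⇒ 107
(1) 107|_3 = 3^(3 + 1) + 2·3^2 + 2·3 + 2 ↦ 4^(4 + 1) + 2·4^2 + 2·4 + 2|_4 = 1066 ⇒ 1065
(2) 1065|_4 = 4^(4 + 1) + 2·4^2 + 2·4 + 1 ↦ 5^(5 + 1) + 2·5^2 + 2·5 + 1|_5 = 15686 ⇒ 15685
(3) 15685|_5 = 5^(5 + 1) + 2·5^2 + 2·5 ↦ 6^(6 + 1) + 2·6^2 + 2·6|_6 = 280020 ⇒ 280019
(4) 280019|_6 = 6^(6 + 1) + 2·6^2 + 6 + 5 ↦ 7^(7 + 1) + 2·7^2 + 7 + 5|_7 = 5764911 ⇒ 5764910
(5) 5764910|_7 = 7^(7 + 1) + 2·7^2 + 7 + 4 ↦ 8^(8 + 1) + 2·8^2 + 8 + 4|_8 = 134217868 ⇒ 134217867
(6) 134217867|_8 = 8^(8 + 1) + 2·8^2 + 8 + 3 ↦ 9^(9 + 1) + 2·9^2 + 9 + 3|_9 = 3486784575 ⇒ 3486784574
(7) 3486784574|_9 = 9^(9 + 1) + 2·9^2 + 9 + 2 ↦ 10^(10 + 1) + 2·10^2 + 10 + 2|_10 = 100000000212 ⇒ 100000000211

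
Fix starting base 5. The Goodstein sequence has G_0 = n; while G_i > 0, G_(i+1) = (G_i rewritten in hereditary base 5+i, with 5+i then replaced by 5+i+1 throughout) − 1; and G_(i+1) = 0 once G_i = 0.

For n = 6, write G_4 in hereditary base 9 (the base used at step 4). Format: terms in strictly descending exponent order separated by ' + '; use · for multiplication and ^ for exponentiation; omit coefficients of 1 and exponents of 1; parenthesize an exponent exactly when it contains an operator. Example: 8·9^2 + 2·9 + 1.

4

6 —HB5→ 5 + 1 —bump→ 6 + 1 = 7 —(−1)→ 6
6 —HB6→ 6 —bump→ 7 = 7 —(−1)→ 6
6 —HB7→ 6 —bump→ 6 = 6 —(−1)→ 5
5 —HB8→ 5 —bump→ 5 = 5 —(−1)→ 4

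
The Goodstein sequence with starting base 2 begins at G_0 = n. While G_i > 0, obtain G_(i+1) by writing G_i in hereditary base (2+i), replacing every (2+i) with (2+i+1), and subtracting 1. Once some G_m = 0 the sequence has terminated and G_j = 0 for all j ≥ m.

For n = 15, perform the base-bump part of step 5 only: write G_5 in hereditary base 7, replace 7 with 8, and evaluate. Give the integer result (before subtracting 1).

150994944

15 —HB2→ 2^(2 + 1) + 2^2 + 2 + 1 —bump→ 3^(3 + 1) + 3^3 + 3 + 1 = 112 —(−1)→ 111
111 —HB3→ 3^(3 + 1) + 3^3 + 3 —bump→ 4^(4 + 1) + 4^4 + 4 = 1284 —(−1)→ 1283
1283 —HB4→ 4^(4 + 1) + 4^4 + 3 —bump→ 5^(5 + 1) + 5^5 + 3 = 18753 —(−1)→ 18752
18752 —HB5→ 5^(5 + 1) + 5^5 + 2 —bump→ 6^(6 + 1) + 6^6 + 2 = 326594 —(−1)→ 326593
326593 —HB6→ 6^(6 + 1) + 6^6 + 1 —bump→ 7^(7 + 1) + 7^7 + 1 = 6588345 —(−1)→ 6588344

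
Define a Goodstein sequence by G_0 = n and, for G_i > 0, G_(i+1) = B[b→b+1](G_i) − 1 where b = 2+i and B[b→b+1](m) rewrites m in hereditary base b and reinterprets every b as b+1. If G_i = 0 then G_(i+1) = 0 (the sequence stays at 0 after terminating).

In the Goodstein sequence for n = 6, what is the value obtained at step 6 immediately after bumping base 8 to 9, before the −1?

332148

[0] 6 ≡ 2^2 + 2 (base 2). Lift 3: 30. −1: 29.
[1] 29 ≡ 3^3 + 2 (base 3). Lift 4: 258. −1: 257.
[2] 257 ≡ 4^4 + 1 (base 4). Lift 5: 3126. −1: 3125.
[3] 3125 ≡ 5^5 (base 5). Lift 6: 46656. −1: 46655.
[4] 46655 ≡ 5·6^5 + 5·6^4 + 5·6^3 + 5·6^2 + 5·6 + 5 (base 6). Lift 7: 98040. −1: 98039.
[5] 98039 ≡ 5·7^5 + 5·7^4 + 5·7^3 + 5·7^2 + 5·7 + 4 (base 7). Lift 8: 187244. −1: 187243.
[6] 187243 ≡ 5·8^5 + 5·8^4 + 5·8^3 + 5·8^2 + 5·8 + 3 (base 8). Lift 9: 332148. −1: 332147.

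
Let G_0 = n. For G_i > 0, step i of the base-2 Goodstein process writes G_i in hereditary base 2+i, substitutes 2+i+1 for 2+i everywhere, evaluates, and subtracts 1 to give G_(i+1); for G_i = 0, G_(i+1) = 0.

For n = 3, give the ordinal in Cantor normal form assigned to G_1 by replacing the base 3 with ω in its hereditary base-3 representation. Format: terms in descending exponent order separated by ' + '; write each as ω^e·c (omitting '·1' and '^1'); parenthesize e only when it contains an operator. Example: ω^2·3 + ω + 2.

ω

G_0=3  [base 2] 2 + 1  →[2↦3]→  3 + 1 = 4  −1 ⇒ G_1=3
G_1=3  [base 3] 3  →[3↦4]→  4 = 4  −1 ⇒ G_2=3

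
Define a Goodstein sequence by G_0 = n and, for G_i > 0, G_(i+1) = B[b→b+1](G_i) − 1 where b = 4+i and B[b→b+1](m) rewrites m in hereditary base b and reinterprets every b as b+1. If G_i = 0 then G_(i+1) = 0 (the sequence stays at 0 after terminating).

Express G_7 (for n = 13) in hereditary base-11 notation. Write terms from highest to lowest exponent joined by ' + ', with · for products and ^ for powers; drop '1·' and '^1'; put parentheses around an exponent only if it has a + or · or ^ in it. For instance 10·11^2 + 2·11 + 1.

base 4: 13 = 3·4 + 1; at 5: 3·5 + 1 = 16; next = 15
base 5: 15 = 3·5; at 6: 3·6 = 18; next = 17
base 6: 17 = 2·6 + 5; at 7: 2·7 + 5 = 19; next = 18
base 7: 18 = 2·7 + 4; at 8: 2·8 + 4 = 20; next = 19
base 8: 19 = 2·8 + 3; at 9: 2·9 + 3 = 21; next = 20
base 9: 20 = 2·9 + 2; at 10: 2·10 + 2 = 22; next = 21
base 10: 21 = 2·10 + 1; at 11: 2·11 + 1 = 23; next = 22

2·11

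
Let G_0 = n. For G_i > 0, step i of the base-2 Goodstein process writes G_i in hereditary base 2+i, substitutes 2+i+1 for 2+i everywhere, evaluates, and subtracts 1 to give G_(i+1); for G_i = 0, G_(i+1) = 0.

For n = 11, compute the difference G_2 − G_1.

943

G_0 = 11. HB_2(11) = 2^(2 + 1) + 2 + 1. Bump = 85. G_1 = 84.
G_1 = 84. HB_3(84) = 3^(3 + 1) + 3. Bump = 1028. G_2 = 1027.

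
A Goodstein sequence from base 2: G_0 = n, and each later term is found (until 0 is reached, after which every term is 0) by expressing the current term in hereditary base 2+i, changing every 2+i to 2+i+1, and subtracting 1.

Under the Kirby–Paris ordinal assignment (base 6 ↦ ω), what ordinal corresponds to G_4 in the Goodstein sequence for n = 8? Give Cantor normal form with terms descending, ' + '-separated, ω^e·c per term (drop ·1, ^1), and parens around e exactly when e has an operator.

8 —HB2→ 2^(2 + 1) —bump→ 3^(3 + 1) = 81 —(−1)→ 80
80 —HB3→ 2·3^3 + 2·3^2 + 2·3 + 2 —bump→ 2·4^4 + 2·4^2 + 2·4 + 2 = 554 —(−1)→ 553
553 —HB4→ 2·4^4 + 2·4^2 + 2·4 + 1 —bump→ 2·5^5 + 2·5^2 + 2·5 + 1 = 6311 —(−1)→ 6310
6310 —HB5→ 2·5^5 + 2·5^2 + 2·5 —bump→ 2·6^6 + 2·6^2 + 2·6 = 93396 —(−1)→ 93395
93395 —HB6→ 2·6^6 + 2·6^2 + 6 + 5 —bump→ 2·7^7 + 2·7^2 + 7 + 5 = 1647196 —(−1)→ 1647195

ω^ω·2 + ω^2·2 + ω + 5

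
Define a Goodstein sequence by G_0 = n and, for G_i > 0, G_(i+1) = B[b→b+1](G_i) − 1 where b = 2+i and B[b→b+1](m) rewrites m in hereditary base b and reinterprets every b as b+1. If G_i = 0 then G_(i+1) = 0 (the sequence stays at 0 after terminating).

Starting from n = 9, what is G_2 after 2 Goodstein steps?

9 —HB2→ 2^(2 + 1) + 1 —bump→ 3^(3 + 1) + 1 = 82 —(−1)→ 81
81 —HB3→ 3^(3 + 1) —bump→ 4^(4 + 1) = 1024 —(−1)→ 1023
1023 —HB4→ 3·4^4 + 3·4^3 + 3·4^2 + 3·4 + 3 —bump→ 3·5^5 + 3·5^3 + 3·5^2 + 3·5 + 3 = 9843 —(−1)→ 9842

1023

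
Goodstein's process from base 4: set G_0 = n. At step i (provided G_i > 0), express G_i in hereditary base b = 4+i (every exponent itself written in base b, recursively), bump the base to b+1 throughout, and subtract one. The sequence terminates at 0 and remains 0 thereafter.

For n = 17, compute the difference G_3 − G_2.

4

17 —HB4→ 4^2 + 1 —bump→ 5^2 + 1 = 26 —(−1)→ 25
25 —HB5→ 5^2 —bump→ 6^2 = 36 —(−1)→ 35
35 —HB6→ 5·6 + 5 —bump→ 5·7 + 5 = 40 —(−1)→ 39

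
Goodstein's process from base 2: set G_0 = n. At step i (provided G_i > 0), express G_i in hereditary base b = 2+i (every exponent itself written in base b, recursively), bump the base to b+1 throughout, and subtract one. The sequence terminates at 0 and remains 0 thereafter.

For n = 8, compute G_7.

774841151

G_0 = 8. HB_2(8) = 2^(2 + 1). Bump = 81. G_1 = 80.
G_1 = 80. HB_3(80) = 2·3^3 + 2·3^2 + 2·3 + 2. Bump = 554. G_2 = 553.
G_2 = 553. HB_4(553) = 2·4^4 + 2·4^2 + 2·4 + 1. Bump = 6311. G_3 = 6310.
G_3 = 6310. HB_5(6310) = 2·5^5 + 2·5^2 + 2·5. Bump = 93396. G_4 = 93395.
G_4 = 93395. HB_6(93395) = 2·6^6 + 2·6^2 + 6 + 5. Bump = 1647196. G_5 = 1647195.
G_5 = 1647195. HB_7(1647195) = 2·7^7 + 2·7^2 + 7 + 4. Bump = 33554572. G_6 = 33554571.
G_6 = 33554571. HB_8(33554571) = 2·8^8 + 2·8^2 + 8 + 3. Bump = 774841152. G_7 = 774841151.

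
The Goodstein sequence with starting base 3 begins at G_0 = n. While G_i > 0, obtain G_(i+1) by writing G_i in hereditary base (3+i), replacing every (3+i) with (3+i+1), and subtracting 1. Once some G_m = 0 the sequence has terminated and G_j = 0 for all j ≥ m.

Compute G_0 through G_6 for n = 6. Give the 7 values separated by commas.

6, 7, 7, 7, 7, 7, 6

6 —HB3→ 2·3 —bump→ 2·4 = 8 —(−1)→ 7
7 —HB4→ 4 + 3 —bump→ 5 + 3 = 8 —(−1)→ 7
7 —HB5→ 5 + 2 —bump→ 6 + 2 = 8 —(−1)→ 7
7 —HB6→ 6 + 1 —bump→ 7 + 1 = 8 —(−1)→ 7
7 —HB7→ 7 —bump→ 8 = 8 —(−1)→ 7
7 —HB8→ 7 —bump→ 7 = 7 —(−1)→ 6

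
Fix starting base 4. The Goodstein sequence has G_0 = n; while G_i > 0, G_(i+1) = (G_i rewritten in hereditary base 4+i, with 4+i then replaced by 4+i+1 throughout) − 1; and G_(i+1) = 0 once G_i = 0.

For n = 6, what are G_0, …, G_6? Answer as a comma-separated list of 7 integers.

6, 6, 6, 6, 5, 4, 3

base 4: 6 = 4 + 2; at 5: 5 + 2 = 7; next = 6
base 5: 6 = 5 + 1; at 6: 6 + 1 = 7; next = 6
base 6: 6 = 6; at 7: 7 = 7; next = 6
base 7: 6 = 6; at 8: 6 = 6; next = 5
base 8: 5 = 5; at 9: 5 = 5; next = 4
base 9: 4 = 4; at 10: 4 = 4; next = 3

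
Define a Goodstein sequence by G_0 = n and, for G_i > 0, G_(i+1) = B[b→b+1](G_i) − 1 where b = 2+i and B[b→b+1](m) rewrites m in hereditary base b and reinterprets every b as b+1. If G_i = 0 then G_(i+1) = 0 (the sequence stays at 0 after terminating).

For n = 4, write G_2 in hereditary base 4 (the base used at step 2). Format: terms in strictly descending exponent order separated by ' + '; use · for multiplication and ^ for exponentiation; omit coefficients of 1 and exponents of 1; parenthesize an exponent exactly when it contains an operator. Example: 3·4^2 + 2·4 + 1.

2·4^2 + 2·4 + 1

G_0=4  [base 2] 2^2  →[2↦3]→  3^3 = 27  −1 ⇒ G_1=26
G_1=26  [base 3] 2·3^2 + 2·3 + 2  →[3↦4]→  2·4^2 + 2·4 + 2 = 42  −1 ⇒ G_2=41
G_2=41  [base 4] 2·4^2 + 2·4 + 1  →[4↦5]→  2·5^2 + 2·5 + 1 = 61  −1 ⇒ G_3=60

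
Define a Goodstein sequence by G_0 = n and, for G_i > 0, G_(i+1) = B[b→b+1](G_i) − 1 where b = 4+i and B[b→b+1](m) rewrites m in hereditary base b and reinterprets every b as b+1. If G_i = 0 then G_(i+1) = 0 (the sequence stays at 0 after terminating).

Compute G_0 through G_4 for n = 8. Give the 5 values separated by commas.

G_0=8  [base 4] 2·4  →[4↦5]→  2·5 = 10  −1 ⇒ G_1=9
G_1=9  [base 5] 5 + 4  →[5↦6]→  6 + 4 = 10  −1 ⇒ G_2=9
G_2=9  [base 6] 6 + 3  →[6↦7]→  7 + 3 = 10  −1 ⇒ G_3=9
G_3=9  [base 7] 7 + 2  →[7↦8]→  8 + 2 = 10  −1 ⇒ G_4=9

8, 9, 9, 9, 9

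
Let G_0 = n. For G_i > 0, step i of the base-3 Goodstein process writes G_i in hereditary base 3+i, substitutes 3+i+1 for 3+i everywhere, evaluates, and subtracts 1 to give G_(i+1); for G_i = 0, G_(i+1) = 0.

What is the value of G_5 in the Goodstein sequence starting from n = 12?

63

G_0=12  [base 3] 3^2 + 3  →[3↦4]→  4^2 + 4 = 20  −1 ⇒ G_1=19
G_1=19  [base 4] 4^2 + 3  →[4↦5]→  5^2 + 3 = 28  −1 ⇒ G_2=27
G_2=27  [base 5] 5^2 + 2  →[5↦6]→  6^2 + 2 = 38  −1 ⇒ G_3=37
G_3=37  [base 6] 6^2 + 1  →[6↦7]→  7^2 + 1 = 50  −1 ⇒ G_4=49
G_4=49  [base 7] 7^2  →[7↦8]→  8^2 = 64  −1 ⇒ G_5=63
G_5=63  [base 8] 7·8 + 7  →[8↦9]→  7·9 + 7 = 70  −1 ⇒ G_6=69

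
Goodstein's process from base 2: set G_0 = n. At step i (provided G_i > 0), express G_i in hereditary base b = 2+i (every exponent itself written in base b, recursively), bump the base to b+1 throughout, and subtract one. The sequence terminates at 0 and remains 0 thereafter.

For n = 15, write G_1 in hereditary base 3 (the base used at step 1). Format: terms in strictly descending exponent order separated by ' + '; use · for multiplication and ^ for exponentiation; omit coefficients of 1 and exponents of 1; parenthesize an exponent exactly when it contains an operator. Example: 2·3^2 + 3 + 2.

3^(3 + 1) + 3^3 + 3

i=0: 15 = 2^(2 + 1) + 2^2 + 2 + 1 (b=2); 2→3: 3^(3 + 1) + 3^3 + 3 + 1 = 112; 112−1 = 111
i=1: 111 = 3^(3 + 1) + 3^3 + 3 (b=3); 3→4: 4^(4 + 1) + 4^4 + 4 = 1284; 1284−1 = 1283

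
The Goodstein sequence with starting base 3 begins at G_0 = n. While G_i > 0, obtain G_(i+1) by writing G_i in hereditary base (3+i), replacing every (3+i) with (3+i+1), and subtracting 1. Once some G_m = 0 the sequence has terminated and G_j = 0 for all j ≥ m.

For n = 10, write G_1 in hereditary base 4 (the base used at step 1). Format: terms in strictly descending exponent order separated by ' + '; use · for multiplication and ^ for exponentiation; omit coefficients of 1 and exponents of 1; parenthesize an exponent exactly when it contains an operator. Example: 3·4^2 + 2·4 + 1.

(0) 10|_3 = 3^2 + 1 ↦ 4^2 + 1|_4 = 17 ⇒ 16
(1) 16|_4 = 4^2 ↦ 5^2|_5 = 25 ⇒ 24

4^2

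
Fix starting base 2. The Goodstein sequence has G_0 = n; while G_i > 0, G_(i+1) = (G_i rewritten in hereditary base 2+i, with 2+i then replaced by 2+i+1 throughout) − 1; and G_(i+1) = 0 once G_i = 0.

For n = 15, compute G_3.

[0] 15 ≡ 2^(2 + 1) + 2^2 + 2 + 1 (base 2). Lift 3: 112. −1: 111.
[1] 111 ≡ 3^(3 + 1) + 3^3 + 3 (base 3). Lift 4: 1284. −1: 1283.
[2] 1283 ≡ 4^(4 + 1) + 4^4 + 3 (base 4). Lift 5: 18753. −1: 18752.
[3] 18752 ≡ 5^(5 + 1) + 5^5 + 2 (base 5). Lift 6: 326594. −1: 326593.

18752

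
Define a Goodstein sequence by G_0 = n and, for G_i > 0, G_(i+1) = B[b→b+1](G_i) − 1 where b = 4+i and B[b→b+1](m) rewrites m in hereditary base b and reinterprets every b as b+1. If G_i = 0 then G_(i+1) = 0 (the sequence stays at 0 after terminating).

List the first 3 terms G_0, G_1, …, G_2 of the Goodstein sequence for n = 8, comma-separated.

i=0: 8 = 2·4 (b=4); 4→5: 2·5 = 10; 10−1 = 9
i=1: 9 = 5 + 4 (b=5); 5→6: 6 + 4 = 10; 10−1 = 9

8, 9, 9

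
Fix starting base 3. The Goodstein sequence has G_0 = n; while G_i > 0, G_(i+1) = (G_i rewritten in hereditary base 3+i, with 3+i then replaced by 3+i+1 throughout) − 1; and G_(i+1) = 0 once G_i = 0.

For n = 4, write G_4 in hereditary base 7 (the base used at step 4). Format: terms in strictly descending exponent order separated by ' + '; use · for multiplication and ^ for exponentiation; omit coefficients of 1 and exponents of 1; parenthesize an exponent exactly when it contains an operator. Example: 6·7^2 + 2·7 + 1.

2

(0) 4|_3 = 3 + 1 ↦ 4 + 1|_4 = 5 ⇒ 4
(1) 4|_4 = 4 ↦ 5|_5 = 5 ⇒ 4
(2) 4|_5 = 4 ↦ 4|_6 = 4 ⇒ 3
(3) 3|_6 = 3 ↦ 3|_7 = 3 ⇒ 2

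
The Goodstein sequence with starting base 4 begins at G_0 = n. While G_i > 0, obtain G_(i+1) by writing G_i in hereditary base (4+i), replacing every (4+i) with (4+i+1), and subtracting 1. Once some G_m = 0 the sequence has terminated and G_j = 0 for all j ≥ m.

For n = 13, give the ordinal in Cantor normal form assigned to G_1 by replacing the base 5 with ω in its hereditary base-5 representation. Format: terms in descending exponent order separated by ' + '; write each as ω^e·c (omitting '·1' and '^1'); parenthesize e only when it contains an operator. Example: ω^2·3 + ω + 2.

ω·3

i=0: 13 = 3·4 + 1 (b=4); 4→5: 3·5 + 1 = 16; 16−1 = 15
i=1: 15 = 3·5 (b=5); 5→6: 3·6 = 18; 18−1 = 17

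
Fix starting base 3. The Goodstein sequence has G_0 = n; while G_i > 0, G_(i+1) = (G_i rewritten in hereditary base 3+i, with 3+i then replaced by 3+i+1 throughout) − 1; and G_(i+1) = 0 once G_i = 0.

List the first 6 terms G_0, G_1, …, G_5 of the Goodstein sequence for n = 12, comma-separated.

step 0: 12 = 3^2 + 3; sub 4 for 3: 4^2 + 4; = 20; G_1 = 20−1 = 19
step 1: 19 = 4^2 + 3; sub 5 for 4: 5^2 + 3; = 28; G_2 = 28−1 = 27
step 2: 27 = 5^2 + 2; sub 6 for 5: 6^2 + 2; = 38; G_3 = 38−1 = 37
step 3: 37 = 6^2 + 1; sub 7 for 6: 7^2 + 1; = 50; G_4 = 50−1 = 49
step 4: 49 = 7^2; sub 8 for 7: 8^2; = 64; G_5 = 64−1 = 63

12, 19, 27, 37, 49, 63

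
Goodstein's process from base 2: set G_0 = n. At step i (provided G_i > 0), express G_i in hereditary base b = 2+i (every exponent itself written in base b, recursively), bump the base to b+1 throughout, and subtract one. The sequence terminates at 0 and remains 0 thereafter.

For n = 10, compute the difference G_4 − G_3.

base 2: 10 = 2^(2 + 1) + 2; at 3: 3^(3 + 1) + 3 = 84; next = 83
base 3: 83 = 3^(3 + 1) + 2; at 4: 4^(4 + 1) + 2 = 1026; next = 1025
base 4: 1025 = 4^(4 + 1) + 1; at 5: 5^(5 + 1) + 1 = 15626; next = 15625
base 5: 15625 = 5^(5 + 1); at 6: 6^(6 + 1) = 279936; next = 279935

264310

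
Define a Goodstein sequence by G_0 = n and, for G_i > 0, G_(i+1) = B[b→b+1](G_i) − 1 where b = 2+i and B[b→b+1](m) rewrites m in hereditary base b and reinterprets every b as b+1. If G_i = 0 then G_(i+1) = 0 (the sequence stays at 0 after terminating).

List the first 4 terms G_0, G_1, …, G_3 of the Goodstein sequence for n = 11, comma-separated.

11, 84, 1027, 15627

[0] 11 ≡ 2^(2 + 1) + 2 + 1 (base 2). Lift 3: 85. −1: 84.
[1] 84 ≡ 3^(3 + 1) + 3 (base 3). Lift 4: 1028. −1: 1027.
[2] 1027 ≡ 4^(4 + 1) + 3 (base 4). Lift 5: 15628. −1: 15627.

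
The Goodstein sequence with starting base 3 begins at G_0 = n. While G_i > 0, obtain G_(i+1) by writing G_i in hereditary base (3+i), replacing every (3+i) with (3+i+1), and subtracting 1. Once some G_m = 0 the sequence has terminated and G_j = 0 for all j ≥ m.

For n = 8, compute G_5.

i=0: 8 = 2·3 + 2 (b=3); 3→4: 2·4 + 2 = 10; 10−1 = 9
i=1: 9 = 2·4 + 1 (b=4); 4→5: 2·5 + 1 = 11; 11−1 = 10
i=2: 10 = 2·5 (b=5); 5→6: 2·6 = 12; 12−1 = 11
i=3: 11 = 6 + 5 (b=6); 6→7: 7 + 5 = 12; 12−1 = 11
i=4: 11 = 7 + 4 (b=7); 7→8: 8 + 4 = 12; 12−1 = 11

11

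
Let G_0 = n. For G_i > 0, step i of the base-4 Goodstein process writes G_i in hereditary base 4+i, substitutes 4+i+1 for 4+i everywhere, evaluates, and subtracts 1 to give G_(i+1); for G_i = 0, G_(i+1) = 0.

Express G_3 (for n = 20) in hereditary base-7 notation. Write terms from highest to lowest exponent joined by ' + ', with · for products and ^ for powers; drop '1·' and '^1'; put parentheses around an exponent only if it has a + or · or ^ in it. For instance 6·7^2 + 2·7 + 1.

step 0: 20 = 4^2 + 4; sub 5 for 4: 5^2 + 5; = 30; G_1 = 30−1 = 29
step 1: 29 = 5^2 + 4; sub 6 for 5: 6^2 + 4; = 40; G_2 = 40−1 = 39
step 2: 39 = 6^2 + 3; sub 7 for 6: 7^2 + 3; = 52; G_3 = 52−1 = 51
step 3: 51 = 7^2 + 2; sub 8 for 7: 8^2 + 2; = 66; G_4 = 66−1 = 65

7^2 + 2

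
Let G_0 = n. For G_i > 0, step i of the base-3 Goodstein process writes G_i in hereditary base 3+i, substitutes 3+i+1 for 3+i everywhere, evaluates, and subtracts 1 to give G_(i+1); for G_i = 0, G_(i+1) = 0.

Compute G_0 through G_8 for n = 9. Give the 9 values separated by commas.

9, 15, 17, 19, 21, 23, 24, 25, 26

step 0: 9 = 3^2; sub 4 for 3: 4^2; = 16; G_1 = 16−1 = 15
step 1: 15 = 3·4 + 3; sub 5 for 4: 3·5 + 3; = 18; G_2 = 18−1 = 17
step 2: 17 = 3·5 + 2; sub 6 for 5: 3·6 + 2; = 20; G_3 = 20−1 = 19
step 3: 19 = 3·6 + 1; sub 7 for 6: 3·7 + 1; = 22; G_4 = 22−1 = 21
step 4: 21 = 3·7; sub 8 for 7: 3·8; = 24; G_5 = 24−1 = 23
step 5: 23 = 2·8 + 7; sub 9 for 8: 2·9 + 7; = 25; G_6 = 25−1 = 24
step 6: 24 = 2·9 + 6; sub 10 for 9: 2·10 + 6; = 26; G_7 = 26−1 = 25
step 7: 25 = 2·10 + 5; sub 11 for 10: 2·11 + 5; = 27; G_8 = 27−1 = 26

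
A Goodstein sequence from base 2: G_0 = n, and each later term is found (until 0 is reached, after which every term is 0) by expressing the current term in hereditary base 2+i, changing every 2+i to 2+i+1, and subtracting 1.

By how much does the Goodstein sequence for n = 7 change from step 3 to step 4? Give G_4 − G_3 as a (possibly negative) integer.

43530

(0) 7|_2 = 2^2 + 2 + 1 ↦ 3^3 + 3 + 1|_3 = 31 ⇒ 30
(1) 30|_3 = 3^3 + 3 ↦ 4^4 + 4|_4 = 260 ⇒ 259
(2) 259|_4 = 4^4 + 3 ↦ 5^5 + 3|_5 = 3128 ⇒ 3127
(3) 3127|_5 = 5^5 + 2 ↦ 6^6 + 2|_6 = 46658 ⇒ 46657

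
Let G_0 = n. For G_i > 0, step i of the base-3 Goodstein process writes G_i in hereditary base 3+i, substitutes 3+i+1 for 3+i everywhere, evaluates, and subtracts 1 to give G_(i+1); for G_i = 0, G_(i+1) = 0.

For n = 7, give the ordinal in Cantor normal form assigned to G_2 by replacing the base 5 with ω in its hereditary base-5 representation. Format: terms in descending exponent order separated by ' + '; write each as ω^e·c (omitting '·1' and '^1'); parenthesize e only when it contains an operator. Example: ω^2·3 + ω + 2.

G_0=7  [base 3] 2·3 + 1  →[3↦4]→  2·4 + 1 = 9  −1 ⇒ G_1=8
G_1=8  [base 4] 2·4  →[4↦5]→  2·5 = 10  −1 ⇒ G_2=9

ω + 4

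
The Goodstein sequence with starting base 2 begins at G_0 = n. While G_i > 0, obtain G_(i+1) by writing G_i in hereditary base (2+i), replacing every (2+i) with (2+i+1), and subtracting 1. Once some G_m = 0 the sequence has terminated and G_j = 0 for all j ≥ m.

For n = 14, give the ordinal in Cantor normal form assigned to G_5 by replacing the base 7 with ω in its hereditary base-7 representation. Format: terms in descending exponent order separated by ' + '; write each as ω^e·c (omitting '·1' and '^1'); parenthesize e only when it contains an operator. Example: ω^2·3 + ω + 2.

ω^(ω + 1) + ω^5·5 + ω^4·5 + ω^3·5 + ω^2·5 + ω·5 + 4

step 0: 14 = 2^(2 + 1) + 2^2 + 2; sub 3 for 2: 3^(3 + 1) + 3^3 + 3; = 111; G_1 = 111−1 = 110
step 1: 110 = 3^(3 + 1) + 3^3 + 2; sub 4 for 3: 4^(4 + 1) + 4^4 + 2; = 1282; G_2 = 1282−1 = 1281
step 2: 1281 = 4^(4 + 1) + 4^4 + 1; sub 5 for 4: 5^(5 + 1) + 5^5 + 1; = 18751; G_3 = 18751−1 = 18750
step 3: 18750 = 5^(5 + 1) + 5^5; sub 6 for 5: 6^(6 + 1) + 6^6; = 326592; G_4 = 326592−1 = 326591
step 4: 326591 = 6^(6 + 1) + 5·6^5 + 5·6^4 + 5·6^3 + 5·6^2 + 5·6 + 5; sub 7 for 6: 7^(7 + 1) + 5·7^5 + 5·7^4 + 5·7^3 + 5·7^2 + 5·7 + 5; = 5862841; G_5 = 5862841−1 = 5862840
step 5: 5862840 = 7^(7 + 1) + 5·7^5 + 5·7^4 + 5·7^3 + 5·7^2 + 5·7 + 4; sub 8 for 7: 8^(8 + 1) + 5·8^5 + 5·8^4 + 5·8^3 + 5·8^2 + 5·8 + 4; = 134404972; G_6 = 134404972−1 = 134404971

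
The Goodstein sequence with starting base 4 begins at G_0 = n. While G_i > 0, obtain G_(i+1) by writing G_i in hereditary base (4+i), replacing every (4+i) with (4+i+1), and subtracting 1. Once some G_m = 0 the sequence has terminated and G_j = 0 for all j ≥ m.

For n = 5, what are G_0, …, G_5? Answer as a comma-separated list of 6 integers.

step 0: 5 = 4 + 1; sub 5 for 4: 5 + 1; = 6; G_1 = 6−1 = 5
step 1: 5 = 5; sub 6 for 5: 6; = 6; G_2 = 6−1 = 5
step 2: 5 = 5; sub 7 for 6: 5; = 5; G_3 = 5−1 = 4
step 3: 4 = 4; sub 8 for 7: 4; = 4; G_4 = 4−1 = 3
step 4: 3 = 3; sub 9 for 8: 3; = 3; G_5 = 3−1 = 2

5, 5, 5, 4, 3, 2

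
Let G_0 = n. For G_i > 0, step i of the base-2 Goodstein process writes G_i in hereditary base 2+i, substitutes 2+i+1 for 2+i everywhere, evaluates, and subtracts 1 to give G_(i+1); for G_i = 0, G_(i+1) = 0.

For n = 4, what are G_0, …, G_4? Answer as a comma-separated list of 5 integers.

base 2: 4 = 2^2; at 3: 3^3 = 27; next = 26
base 3: 26 = 2·3^2 + 2·3 + 2; at 4: 2·4^2 + 2·4 + 2 = 42; next = 41
base 4: 41 = 2·4^2 + 2·4 + 1; at 5: 2·5^2 + 2·5 + 1 = 61; next = 60
base 5: 60 = 2·5^2 + 2·5; at 6: 2·6^2 + 2·6 = 84; next = 83

4, 26, 41, 60, 83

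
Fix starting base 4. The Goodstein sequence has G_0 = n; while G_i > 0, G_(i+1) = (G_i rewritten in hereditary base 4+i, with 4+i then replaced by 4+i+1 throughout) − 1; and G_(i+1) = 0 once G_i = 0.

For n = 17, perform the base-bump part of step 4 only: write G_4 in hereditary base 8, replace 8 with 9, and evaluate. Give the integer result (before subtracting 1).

i=0: 17 = 4^2 + 1 (b=4); 4→5: 5^2 + 1 = 26; 26−1 = 25
i=1: 25 = 5^2 (b=5); 5→6: 6^2 = 36; 36−1 = 35
i=2: 35 = 5·6 + 5 (b=6); 6→7: 5·7 + 5 = 40; 40−1 = 39
i=3: 39 = 5·7 + 4 (b=7); 7→8: 5·8 + 4 = 44; 44−1 = 43
i=4: 43 = 5·8 + 3 (b=8); 8→9: 5·9 + 3 = 48; 48−1 = 47

48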